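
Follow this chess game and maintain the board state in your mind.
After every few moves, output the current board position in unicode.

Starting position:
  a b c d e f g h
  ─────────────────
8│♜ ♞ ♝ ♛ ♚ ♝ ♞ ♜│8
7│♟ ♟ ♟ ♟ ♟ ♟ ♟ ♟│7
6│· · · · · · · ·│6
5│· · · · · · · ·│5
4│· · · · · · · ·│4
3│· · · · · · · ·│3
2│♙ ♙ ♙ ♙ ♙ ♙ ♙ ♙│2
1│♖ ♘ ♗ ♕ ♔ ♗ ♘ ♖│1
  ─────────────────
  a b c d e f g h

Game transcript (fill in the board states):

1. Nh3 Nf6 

  a b c d e f g h
  ─────────────────
8│♜ ♞ ♝ ♛ ♚ ♝ · ♜│8
7│♟ ♟ ♟ ♟ ♟ ♟ ♟ ♟│7
6│· · · · · ♞ · ·│6
5│· · · · · · · ·│5
4│· · · · · · · ·│4
3│· · · · · · · ♘│3
2│♙ ♙ ♙ ♙ ♙ ♙ ♙ ♙│2
1│♖ ♘ ♗ ♕ ♔ ♗ · ♖│1
  ─────────────────
  a b c d e f g h

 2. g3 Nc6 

  a b c d e f g h
  ─────────────────
8│♜ · ♝ ♛ ♚ ♝ · ♜│8
7│♟ ♟ ♟ ♟ ♟ ♟ ♟ ♟│7
6│· · ♞ · · ♞ · ·│6
5│· · · · · · · ·│5
4│· · · · · · · ·│4
3│· · · · · · ♙ ♘│3
2│♙ ♙ ♙ ♙ ♙ ♙ · ♙│2
1│♖ ♘ ♗ ♕ ♔ ♗ · ♖│1
  ─────────────────
  a b c d e f g h

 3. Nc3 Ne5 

  a b c d e f g h
  ─────────────────
8│♜ · ♝ ♛ ♚ ♝ · ♜│8
7│♟ ♟ ♟ ♟ ♟ ♟ ♟ ♟│7
6│· · · · · ♞ · ·│6
5│· · · · ♞ · · ·│5
4│· · · · · · · ·│4
3│· · ♘ · · · ♙ ♘│3
2│♙ ♙ ♙ ♙ ♙ ♙ · ♙│2
1│♖ · ♗ ♕ ♔ ♗ · ♖│1
  ─────────────────
  a b c d e f g h



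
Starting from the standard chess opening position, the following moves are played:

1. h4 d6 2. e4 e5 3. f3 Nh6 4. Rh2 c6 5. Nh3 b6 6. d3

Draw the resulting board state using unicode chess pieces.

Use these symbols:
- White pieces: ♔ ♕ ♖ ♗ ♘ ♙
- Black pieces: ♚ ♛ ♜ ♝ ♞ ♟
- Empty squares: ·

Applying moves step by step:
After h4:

♜ ♞ ♝ ♛ ♚ ♝ ♞ ♜
♟ ♟ ♟ ♟ ♟ ♟ ♟ ♟
· · · · · · · ·
· · · · · · · ·
· · · · · · · ♙
· · · · · · · ·
♙ ♙ ♙ ♙ ♙ ♙ ♙ ·
♖ ♘ ♗ ♕ ♔ ♗ ♘ ♖


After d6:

♜ ♞ ♝ ♛ ♚ ♝ ♞ ♜
♟ ♟ ♟ · ♟ ♟ ♟ ♟
· · · ♟ · · · ·
· · · · · · · ·
· · · · · · · ♙
· · · · · · · ·
♙ ♙ ♙ ♙ ♙ ♙ ♙ ·
♖ ♘ ♗ ♕ ♔ ♗ ♘ ♖


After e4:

♜ ♞ ♝ ♛ ♚ ♝ ♞ ♜
♟ ♟ ♟ · ♟ ♟ ♟ ♟
· · · ♟ · · · ·
· · · · · · · ·
· · · · ♙ · · ♙
· · · · · · · ·
♙ ♙ ♙ ♙ · ♙ ♙ ·
♖ ♘ ♗ ♕ ♔ ♗ ♘ ♖


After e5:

♜ ♞ ♝ ♛ ♚ ♝ ♞ ♜
♟ ♟ ♟ · · ♟ ♟ ♟
· · · ♟ · · · ·
· · · · ♟ · · ·
· · · · ♙ · · ♙
· · · · · · · ·
♙ ♙ ♙ ♙ · ♙ ♙ ·
♖ ♘ ♗ ♕ ♔ ♗ ♘ ♖


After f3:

♜ ♞ ♝ ♛ ♚ ♝ ♞ ♜
♟ ♟ ♟ · · ♟ ♟ ♟
· · · ♟ · · · ·
· · · · ♟ · · ·
· · · · ♙ · · ♙
· · · · · ♙ · ·
♙ ♙ ♙ ♙ · · ♙ ·
♖ ♘ ♗ ♕ ♔ ♗ ♘ ♖


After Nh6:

♜ ♞ ♝ ♛ ♚ ♝ · ♜
♟ ♟ ♟ · · ♟ ♟ ♟
· · · ♟ · · · ♞
· · · · ♟ · · ·
· · · · ♙ · · ♙
· · · · · ♙ · ·
♙ ♙ ♙ ♙ · · ♙ ·
♖ ♘ ♗ ♕ ♔ ♗ ♘ ♖


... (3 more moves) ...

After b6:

♜ ♞ ♝ ♛ ♚ ♝ · ♜
♟ · · · · ♟ ♟ ♟
· ♟ ♟ ♟ · · · ♞
· · · · ♟ · · ·
· · · · ♙ · · ♙
· · · · · ♙ · ♘
♙ ♙ ♙ ♙ · · ♙ ♖
♖ ♘ ♗ ♕ ♔ ♗ · ·


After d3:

♜ ♞ ♝ ♛ ♚ ♝ · ♜
♟ · · · · ♟ ♟ ♟
· ♟ ♟ ♟ · · · ♞
· · · · ♟ · · ·
· · · · ♙ · · ♙
· · · ♙ · ♙ · ♘
♙ ♙ ♙ · · · ♙ ♖
♖ ♘ ♗ ♕ ♔ ♗ · ·



  a b c d e f g h
  ─────────────────
8│♜ ♞ ♝ ♛ ♚ ♝ · ♜│8
7│♟ · · · · ♟ ♟ ♟│7
6│· ♟ ♟ ♟ · · · ♞│6
5│· · · · ♟ · · ·│5
4│· · · · ♙ · · ♙│4
3│· · · ♙ · ♙ · ♘│3
2│♙ ♙ ♙ · · · ♙ ♖│2
1│♖ ♘ ♗ ♕ ♔ ♗ · ·│1
  ─────────────────
  a b c d e f g h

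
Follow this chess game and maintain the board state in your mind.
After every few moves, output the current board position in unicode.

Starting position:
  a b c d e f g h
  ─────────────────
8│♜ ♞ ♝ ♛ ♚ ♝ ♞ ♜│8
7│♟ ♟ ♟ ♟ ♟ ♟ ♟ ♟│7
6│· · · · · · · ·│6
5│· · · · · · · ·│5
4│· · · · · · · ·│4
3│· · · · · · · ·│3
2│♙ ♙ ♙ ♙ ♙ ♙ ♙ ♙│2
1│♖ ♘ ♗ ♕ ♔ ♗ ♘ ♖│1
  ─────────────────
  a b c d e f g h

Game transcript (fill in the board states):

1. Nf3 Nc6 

  a b c d e f g h
  ─────────────────
8│♜ · ♝ ♛ ♚ ♝ ♞ ♜│8
7│♟ ♟ ♟ ♟ ♟ ♟ ♟ ♟│7
6│· · ♞ · · · · ·│6
5│· · · · · · · ·│5
4│· · · · · · · ·│4
3│· · · · · ♘ · ·│3
2│♙ ♙ ♙ ♙ ♙ ♙ ♙ ♙│2
1│♖ ♘ ♗ ♕ ♔ ♗ · ♖│1
  ─────────────────
  a b c d e f g h

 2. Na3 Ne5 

  a b c d e f g h
  ─────────────────
8│♜ · ♝ ♛ ♚ ♝ ♞ ♜│8
7│♟ ♟ ♟ ♟ ♟ ♟ ♟ ♟│7
6│· · · · · · · ·│6
5│· · · · ♞ · · ·│5
4│· · · · · · · ·│4
3│♘ · · · · ♘ · ·│3
2│♙ ♙ ♙ ♙ ♙ ♙ ♙ ♙│2
1│♖ · ♗ ♕ ♔ ♗ · ♖│1
  ─────────────────
  a b c d e f g h

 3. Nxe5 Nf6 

  a b c d e f g h
  ─────────────────
8│♜ · ♝ ♛ ♚ ♝ · ♜│8
7│♟ ♟ ♟ ♟ ♟ ♟ ♟ ♟│7
6│· · · · · ♞ · ·│6
5│· · · · ♘ · · ·│5
4│· · · · · · · ·│4
3│♘ · · · · · · ·│3
2│♙ ♙ ♙ ♙ ♙ ♙ ♙ ♙│2
1│♖ · ♗ ♕ ♔ ♗ · ♖│1
  ─────────────────
  a b c d e f g h

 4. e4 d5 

  a b c d e f g h
  ─────────────────
8│♜ · ♝ ♛ ♚ ♝ · ♜│8
7│♟ ♟ ♟ · ♟ ♟ ♟ ♟│7
6│· · · · · ♞ · ·│6
5│· · · ♟ ♘ · · ·│5
4│· · · · ♙ · · ·│4
3│♘ · · · · · · ·│3
2│♙ ♙ ♙ ♙ · ♙ ♙ ♙│2
1│♖ · ♗ ♕ ♔ ♗ · ♖│1
  ─────────────────
  a b c d e f g h

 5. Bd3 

  a b c d e f g h
  ─────────────────
8│♜ · ♝ ♛ ♚ ♝ · ♜│8
7│♟ ♟ ♟ · ♟ ♟ ♟ ♟│7
6│· · · · · ♞ · ·│6
5│· · · ♟ ♘ · · ·│5
4│· · · · ♙ · · ·│4
3│♘ · · ♗ · · · ·│3
2│♙ ♙ ♙ ♙ · ♙ ♙ ♙│2
1│♖ · ♗ ♕ ♔ · · ♖│1
  ─────────────────
  a b c d e f g h


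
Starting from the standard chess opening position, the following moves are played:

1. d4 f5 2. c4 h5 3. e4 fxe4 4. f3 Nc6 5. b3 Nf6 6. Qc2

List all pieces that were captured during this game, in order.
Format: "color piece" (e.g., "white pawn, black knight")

Tracking captures:
  fxe4: captured white pawn

white pawn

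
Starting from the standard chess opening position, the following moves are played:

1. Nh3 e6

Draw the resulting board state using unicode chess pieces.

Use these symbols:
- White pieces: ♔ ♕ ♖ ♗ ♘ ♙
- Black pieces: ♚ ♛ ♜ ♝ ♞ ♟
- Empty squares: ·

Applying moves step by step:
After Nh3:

♜ ♞ ♝ ♛ ♚ ♝ ♞ ♜
♟ ♟ ♟ ♟ ♟ ♟ ♟ ♟
· · · · · · · ·
· · · · · · · ·
· · · · · · · ·
· · · · · · · ♘
♙ ♙ ♙ ♙ ♙ ♙ ♙ ♙
♖ ♘ ♗ ♕ ♔ ♗ · ♖


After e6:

♜ ♞ ♝ ♛ ♚ ♝ ♞ ♜
♟ ♟ ♟ ♟ · ♟ ♟ ♟
· · · · ♟ · · ·
· · · · · · · ·
· · · · · · · ·
· · · · · · · ♘
♙ ♙ ♙ ♙ ♙ ♙ ♙ ♙
♖ ♘ ♗ ♕ ♔ ♗ · ♖



  a b c d e f g h
  ─────────────────
8│♜ ♞ ♝ ♛ ♚ ♝ ♞ ♜│8
7│♟ ♟ ♟ ♟ · ♟ ♟ ♟│7
6│· · · · ♟ · · ·│6
5│· · · · · · · ·│5
4│· · · · · · · ·│4
3│· · · · · · · ♘│3
2│♙ ♙ ♙ ♙ ♙ ♙ ♙ ♙│2
1│♖ ♘ ♗ ♕ ♔ ♗ · ♖│1
  ─────────────────
  a b c d e f g h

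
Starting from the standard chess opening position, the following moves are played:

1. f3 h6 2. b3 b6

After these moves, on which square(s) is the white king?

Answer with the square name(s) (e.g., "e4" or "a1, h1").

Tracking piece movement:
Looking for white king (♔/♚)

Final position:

  a b c d e f g h
  ─────────────────
8│♜ ♞ ♝ ♛ ♚ ♝ ♞ ♜│8
7│♟ · ♟ ♟ ♟ ♟ ♟ ·│7
6│· ♟ · · · · · ♟│6
5│· · · · · · · ·│5
4│· · · · · · · ·│4
3│· ♙ · · · ♙ · ·│3
2│♙ · ♙ ♙ ♙ · ♙ ♙│2
1│♖ ♘ ♗ ♕ ♔ ♗ ♘ ♖│1
  ─────────────────
  a b c d e f g h


e1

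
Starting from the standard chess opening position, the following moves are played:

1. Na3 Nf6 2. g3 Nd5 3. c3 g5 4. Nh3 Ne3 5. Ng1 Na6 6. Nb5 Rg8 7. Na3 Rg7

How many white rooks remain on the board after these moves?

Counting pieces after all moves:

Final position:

  a b c d e f g h
  ─────────────────
8│♜ · ♝ ♛ ♚ ♝ · ·│8
7│♟ ♟ ♟ ♟ ♟ ♟ ♜ ♟│7
6│♞ · · · · · · ·│6
5│· · · · · · ♟ ·│5
4│· · · · · · · ·│4
3│♘ · ♙ · ♞ · ♙ ·│3
2│♙ ♙ · ♙ ♙ ♙ · ♙│2
1│♖ · ♗ ♕ ♔ ♗ ♘ ♖│1
  ─────────────────
  a b c d e f g h


2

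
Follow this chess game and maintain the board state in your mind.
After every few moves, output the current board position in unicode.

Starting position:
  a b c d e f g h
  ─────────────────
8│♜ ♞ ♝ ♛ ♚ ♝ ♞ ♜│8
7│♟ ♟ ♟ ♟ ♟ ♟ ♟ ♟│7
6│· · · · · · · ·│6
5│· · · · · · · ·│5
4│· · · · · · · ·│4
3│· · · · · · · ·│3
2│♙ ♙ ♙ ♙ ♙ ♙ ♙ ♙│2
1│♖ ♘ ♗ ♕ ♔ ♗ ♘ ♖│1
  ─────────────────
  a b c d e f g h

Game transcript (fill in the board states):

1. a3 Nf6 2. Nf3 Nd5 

  a b c d e f g h
  ─────────────────
8│♜ ♞ ♝ ♛ ♚ ♝ · ♜│8
7│♟ ♟ ♟ ♟ ♟ ♟ ♟ ♟│7
6│· · · · · · · ·│6
5│· · · ♞ · · · ·│5
4│· · · · · · · ·│4
3│♙ · · · · ♘ · ·│3
2│· ♙ ♙ ♙ ♙ ♙ ♙ ♙│2
1│♖ ♘ ♗ ♕ ♔ ♗ · ♖│1
  ─────────────────
  a b c d e f g h

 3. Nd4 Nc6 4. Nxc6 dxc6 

  a b c d e f g h
  ─────────────────
8│♜ · ♝ ♛ ♚ ♝ · ♜│8
7│♟ ♟ ♟ · ♟ ♟ ♟ ♟│7
6│· · ♟ · · · · ·│6
5│· · · ♞ · · · ·│5
4│· · · · · · · ·│4
3│♙ · · · · · · ·│3
2│· ♙ ♙ ♙ ♙ ♙ ♙ ♙│2
1│♖ ♘ ♗ ♕ ♔ ♗ · ♖│1
  ─────────────────
  a b c d e f g h

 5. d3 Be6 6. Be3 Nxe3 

  a b c d e f g h
  ─────────────────
8│♜ · · ♛ ♚ ♝ · ♜│8
7│♟ ♟ ♟ · ♟ ♟ ♟ ♟│7
6│· · ♟ · ♝ · · ·│6
5│· · · · · · · ·│5
4│· · · · · · · ·│4
3│♙ · · ♙ ♞ · · ·│3
2│· ♙ ♙ · ♙ ♙ ♙ ♙│2
1│♖ ♘ · ♕ ♔ ♗ · ♖│1
  ─────────────────
  a b c d e f g h

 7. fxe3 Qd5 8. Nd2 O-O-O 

  a b c d e f g h
  ─────────────────
8│· · ♚ ♜ · ♝ · ♜│8
7│♟ ♟ ♟ · ♟ ♟ ♟ ♟│7
6│· · ♟ · ♝ · · ·│6
5│· · · ♛ · · · ·│5
4│· · · · · · · ·│4
3│♙ · · ♙ ♙ · · ·│3
2│· ♙ ♙ ♘ ♙ · ♙ ♙│2
1│♖ · · ♕ ♔ ♗ · ♖│1
  ─────────────────
  a b c d e f g h

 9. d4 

  a b c d e f g h
  ─────────────────
8│· · ♚ ♜ · ♝ · ♜│8
7│♟ ♟ ♟ · ♟ ♟ ♟ ♟│7
6│· · ♟ · ♝ · · ·│6
5│· · · ♛ · · · ·│5
4│· · · ♙ · · · ·│4
3│♙ · · · ♙ · · ·│3
2│· ♙ ♙ ♘ ♙ · ♙ ♙│2
1│♖ · · ♕ ♔ ♗ · ♖│1
  ─────────────────
  a b c d e f g h


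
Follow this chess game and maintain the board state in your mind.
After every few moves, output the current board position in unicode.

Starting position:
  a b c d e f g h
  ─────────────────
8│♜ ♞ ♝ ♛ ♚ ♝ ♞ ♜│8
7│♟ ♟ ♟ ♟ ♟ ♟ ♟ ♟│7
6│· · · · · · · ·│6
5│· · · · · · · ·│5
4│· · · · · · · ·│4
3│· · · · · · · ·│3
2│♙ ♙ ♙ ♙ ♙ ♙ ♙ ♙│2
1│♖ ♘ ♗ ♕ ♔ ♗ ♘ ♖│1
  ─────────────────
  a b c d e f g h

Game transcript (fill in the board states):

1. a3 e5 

  a b c d e f g h
  ─────────────────
8│♜ ♞ ♝ ♛ ♚ ♝ ♞ ♜│8
7│♟ ♟ ♟ ♟ · ♟ ♟ ♟│7
6│· · · · · · · ·│6
5│· · · · ♟ · · ·│5
4│· · · · · · · ·│4
3│♙ · · · · · · ·│3
2│· ♙ ♙ ♙ ♙ ♙ ♙ ♙│2
1│♖ ♘ ♗ ♕ ♔ ♗ ♘ ♖│1
  ─────────────────
  a b c d e f g h

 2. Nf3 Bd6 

  a b c d e f g h
  ─────────────────
8│♜ ♞ ♝ ♛ ♚ · ♞ ♜│8
7│♟ ♟ ♟ ♟ · ♟ ♟ ♟│7
6│· · · ♝ · · · ·│6
5│· · · · ♟ · · ·│5
4│· · · · · · · ·│4
3│♙ · · · · ♘ · ·│3
2│· ♙ ♙ ♙ ♙ ♙ ♙ ♙│2
1│♖ ♘ ♗ ♕ ♔ ♗ · ♖│1
  ─────────────────
  a b c d e f g h

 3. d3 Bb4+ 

  a b c d e f g h
  ─────────────────
8│♜ ♞ ♝ ♛ ♚ · ♞ ♜│8
7│♟ ♟ ♟ ♟ · ♟ ♟ ♟│7
6│· · · · · · · ·│6
5│· · · · ♟ · · ·│5
4│· ♝ · · · · · ·│4
3│♙ · · ♙ · ♘ · ·│3
2│· ♙ ♙ · ♙ ♙ ♙ ♙│2
1│♖ ♘ ♗ ♕ ♔ ♗ · ♖│1
  ─────────────────
  a b c d e f g h

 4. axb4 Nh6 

  a b c d e f g h
  ─────────────────
8│♜ ♞ ♝ ♛ ♚ · · ♜│8
7│♟ ♟ ♟ ♟ · ♟ ♟ ♟│7
6│· · · · · · · ♞│6
5│· · · · ♟ · · ·│5
4│· ♙ · · · · · ·│4
3│· · · ♙ · ♘ · ·│3
2│· ♙ ♙ · ♙ ♙ ♙ ♙│2
1│♖ ♘ ♗ ♕ ♔ ♗ · ♖│1
  ─────────────────
  a b c d e f g h

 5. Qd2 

  a b c d e f g h
  ─────────────────
8│♜ ♞ ♝ ♛ ♚ · · ♜│8
7│♟ ♟ ♟ ♟ · ♟ ♟ ♟│7
6│· · · · · · · ♞│6
5│· · · · ♟ · · ·│5
4│· ♙ · · · · · ·│4
3│· · · ♙ · ♘ · ·│3
2│· ♙ ♙ ♕ ♙ ♙ ♙ ♙│2
1│♖ ♘ ♗ · ♔ ♗ · ♖│1
  ─────────────────
  a b c d e f g h


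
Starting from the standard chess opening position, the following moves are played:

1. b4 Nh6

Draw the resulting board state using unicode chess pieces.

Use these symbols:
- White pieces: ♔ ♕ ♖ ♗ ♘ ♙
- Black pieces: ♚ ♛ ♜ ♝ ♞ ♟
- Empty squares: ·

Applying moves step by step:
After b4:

♜ ♞ ♝ ♛ ♚ ♝ ♞ ♜
♟ ♟ ♟ ♟ ♟ ♟ ♟ ♟
· · · · · · · ·
· · · · · · · ·
· ♙ · · · · · ·
· · · · · · · ·
♙ · ♙ ♙ ♙ ♙ ♙ ♙
♖ ♘ ♗ ♕ ♔ ♗ ♘ ♖


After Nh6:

♜ ♞ ♝ ♛ ♚ ♝ · ♜
♟ ♟ ♟ ♟ ♟ ♟ ♟ ♟
· · · · · · · ♞
· · · · · · · ·
· ♙ · · · · · ·
· · · · · · · ·
♙ · ♙ ♙ ♙ ♙ ♙ ♙
♖ ♘ ♗ ♕ ♔ ♗ ♘ ♖



  a b c d e f g h
  ─────────────────
8│♜ ♞ ♝ ♛ ♚ ♝ · ♜│8
7│♟ ♟ ♟ ♟ ♟ ♟ ♟ ♟│7
6│· · · · · · · ♞│6
5│· · · · · · · ·│5
4│· ♙ · · · · · ·│4
3│· · · · · · · ·│3
2│♙ · ♙ ♙ ♙ ♙ ♙ ♙│2
1│♖ ♘ ♗ ♕ ♔ ♗ ♘ ♖│1
  ─────────────────
  a b c d e f g h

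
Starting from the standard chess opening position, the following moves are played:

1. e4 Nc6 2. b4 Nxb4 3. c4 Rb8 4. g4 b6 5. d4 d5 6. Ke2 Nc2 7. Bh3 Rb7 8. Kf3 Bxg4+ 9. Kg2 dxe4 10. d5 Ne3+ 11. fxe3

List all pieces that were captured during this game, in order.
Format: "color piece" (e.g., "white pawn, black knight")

Tracking captures:
  Nxb4: captured white pawn
  Bxg4+: captured white pawn
  dxe4: captured white pawn
  fxe3: captured black knight

white pawn, white pawn, white pawn, black knight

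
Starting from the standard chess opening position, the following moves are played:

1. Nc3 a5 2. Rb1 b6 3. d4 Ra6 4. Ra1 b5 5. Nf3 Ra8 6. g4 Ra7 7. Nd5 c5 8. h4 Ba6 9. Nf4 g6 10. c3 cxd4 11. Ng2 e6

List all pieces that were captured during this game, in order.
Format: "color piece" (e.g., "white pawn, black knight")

Tracking captures:
  cxd4: captured white pawn

white pawn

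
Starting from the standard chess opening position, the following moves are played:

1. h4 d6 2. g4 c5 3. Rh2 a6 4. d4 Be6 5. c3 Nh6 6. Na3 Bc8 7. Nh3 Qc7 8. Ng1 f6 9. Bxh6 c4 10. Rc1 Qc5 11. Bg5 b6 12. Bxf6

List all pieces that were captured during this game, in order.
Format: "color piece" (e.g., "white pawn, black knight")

Tracking captures:
  Bxh6: captured black knight
  Bxf6: captured black pawn

black knight, black pawn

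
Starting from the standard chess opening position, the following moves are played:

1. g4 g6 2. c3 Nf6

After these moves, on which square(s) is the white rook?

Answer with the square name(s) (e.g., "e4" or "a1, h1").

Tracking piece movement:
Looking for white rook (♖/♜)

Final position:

  a b c d e f g h
  ─────────────────
8│♜ ♞ ♝ ♛ ♚ ♝ · ♜│8
7│♟ ♟ ♟ ♟ ♟ ♟ · ♟│7
6│· · · · · ♞ ♟ ·│6
5│· · · · · · · ·│5
4│· · · · · · ♙ ·│4
3│· · ♙ · · · · ·│3
2│♙ ♙ · ♙ ♙ ♙ · ♙│2
1│♖ ♘ ♗ ♕ ♔ ♗ ♘ ♖│1
  ─────────────────
  a b c d e f g h


a1, h1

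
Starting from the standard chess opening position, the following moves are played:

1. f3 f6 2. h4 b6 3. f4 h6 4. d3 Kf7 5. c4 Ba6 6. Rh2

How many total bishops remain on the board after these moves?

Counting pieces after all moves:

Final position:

  a b c d e f g h
  ─────────────────
8│♜ ♞ · ♛ · ♝ ♞ ♜│8
7│♟ · ♟ ♟ ♟ ♚ ♟ ·│7
6│♝ ♟ · · · ♟ · ♟│6
5│· · · · · · · ·│5
4│· · ♙ · · ♙ · ♙│4
3│· · · ♙ · · · ·│3
2│♙ ♙ · · ♙ · ♙ ♖│2
1│♖ ♘ ♗ ♕ ♔ ♗ ♘ ·│1
  ─────────────────
  a b c d e f g h


4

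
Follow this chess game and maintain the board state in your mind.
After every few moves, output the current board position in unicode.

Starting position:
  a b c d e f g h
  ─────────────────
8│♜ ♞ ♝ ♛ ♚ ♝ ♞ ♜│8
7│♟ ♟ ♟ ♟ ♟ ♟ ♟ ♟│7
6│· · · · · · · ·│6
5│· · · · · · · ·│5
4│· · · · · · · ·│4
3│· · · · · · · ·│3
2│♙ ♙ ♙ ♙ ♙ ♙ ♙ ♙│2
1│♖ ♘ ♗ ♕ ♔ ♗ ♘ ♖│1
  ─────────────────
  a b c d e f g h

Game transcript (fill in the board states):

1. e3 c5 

  a b c d e f g h
  ─────────────────
8│♜ ♞ ♝ ♛ ♚ ♝ ♞ ♜│8
7│♟ ♟ · ♟ ♟ ♟ ♟ ♟│7
6│· · · · · · · ·│6
5│· · ♟ · · · · ·│5
4│· · · · · · · ·│4
3│· · · · ♙ · · ·│3
2│♙ ♙ ♙ ♙ · ♙ ♙ ♙│2
1│♖ ♘ ♗ ♕ ♔ ♗ ♘ ♖│1
  ─────────────────
  a b c d e f g h

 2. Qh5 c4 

  a b c d e f g h
  ─────────────────
8│♜ ♞ ♝ ♛ ♚ ♝ ♞ ♜│8
7│♟ ♟ · ♟ ♟ ♟ ♟ ♟│7
6│· · · · · · · ·│6
5│· · · · · · · ♕│5
4│· · ♟ · · · · ·│4
3│· · · · ♙ · · ·│3
2│♙ ♙ ♙ ♙ · ♙ ♙ ♙│2
1│♖ ♘ ♗ · ♔ ♗ ♘ ♖│1
  ─────────────────
  a b c d e f g h

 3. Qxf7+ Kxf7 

  a b c d e f g h
  ─────────────────
8│♜ ♞ ♝ ♛ · ♝ ♞ ♜│8
7│♟ ♟ · ♟ ♟ ♚ ♟ ♟│7
6│· · · · · · · ·│6
5│· · · · · · · ·│5
4│· · ♟ · · · · ·│4
3│· · · · ♙ · · ·│3
2│♙ ♙ ♙ ♙ · ♙ ♙ ♙│2
1│♖ ♘ ♗ · ♔ ♗ ♘ ♖│1
  ─────────────────
  a b c d e f g h

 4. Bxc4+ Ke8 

  a b c d e f g h
  ─────────────────
8│♜ ♞ ♝ ♛ ♚ ♝ ♞ ♜│8
7│♟ ♟ · ♟ ♟ · ♟ ♟│7
6│· · · · · · · ·│6
5│· · · · · · · ·│5
4│· · ♗ · · · · ·│4
3│· · · · ♙ · · ·│3
2│♙ ♙ ♙ ♙ · ♙ ♙ ♙│2
1│♖ ♘ ♗ · ♔ · ♘ ♖│1
  ─────────────────
  a b c d e f g h

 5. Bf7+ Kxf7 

  a b c d e f g h
  ─────────────────
8│♜ ♞ ♝ ♛ · ♝ ♞ ♜│8
7│♟ ♟ · ♟ ♟ ♚ ♟ ♟│7
6│· · · · · · · ·│6
5│· · · · · · · ·│5
4│· · · · · · · ·│4
3│· · · · ♙ · · ·│3
2│♙ ♙ ♙ ♙ · ♙ ♙ ♙│2
1│♖ ♘ ♗ · ♔ · ♘ ♖│1
  ─────────────────
  a b c d e f g h



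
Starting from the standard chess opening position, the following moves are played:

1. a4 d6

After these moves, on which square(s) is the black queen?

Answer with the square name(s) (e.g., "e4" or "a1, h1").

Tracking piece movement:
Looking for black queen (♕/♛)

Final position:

  a b c d e f g h
  ─────────────────
8│♜ ♞ ♝ ♛ ♚ ♝ ♞ ♜│8
7│♟ ♟ ♟ · ♟ ♟ ♟ ♟│7
6│· · · ♟ · · · ·│6
5│· · · · · · · ·│5
4│♙ · · · · · · ·│4
3│· · · · · · · ·│3
2│· ♙ ♙ ♙ ♙ ♙ ♙ ♙│2
1│♖ ♘ ♗ ♕ ♔ ♗ ♘ ♖│1
  ─────────────────
  a b c d e f g h


d8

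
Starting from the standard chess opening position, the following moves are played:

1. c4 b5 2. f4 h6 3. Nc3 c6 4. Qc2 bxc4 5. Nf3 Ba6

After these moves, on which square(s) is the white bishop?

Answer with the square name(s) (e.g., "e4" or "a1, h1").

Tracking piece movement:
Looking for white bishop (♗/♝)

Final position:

  a b c d e f g h
  ─────────────────
8│♜ ♞ · ♛ ♚ ♝ ♞ ♜│8
7│♟ · · ♟ ♟ ♟ ♟ ·│7
6│♝ · ♟ · · · · ♟│6
5│· · · · · · · ·│5
4│· · ♟ · · ♙ · ·│4
3│· · ♘ · · ♘ · ·│3
2│♙ ♙ ♕ ♙ ♙ · ♙ ♙│2
1│♖ · ♗ · ♔ ♗ · ♖│1
  ─────────────────
  a b c d e f g h


c1, f1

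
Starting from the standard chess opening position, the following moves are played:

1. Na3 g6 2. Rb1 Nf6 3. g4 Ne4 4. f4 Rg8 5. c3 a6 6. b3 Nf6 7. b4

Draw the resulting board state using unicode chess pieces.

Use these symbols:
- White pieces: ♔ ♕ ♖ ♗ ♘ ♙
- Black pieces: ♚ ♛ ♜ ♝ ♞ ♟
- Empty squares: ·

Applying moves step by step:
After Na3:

♜ ♞ ♝ ♛ ♚ ♝ ♞ ♜
♟ ♟ ♟ ♟ ♟ ♟ ♟ ♟
· · · · · · · ·
· · · · · · · ·
· · · · · · · ·
♘ · · · · · · ·
♙ ♙ ♙ ♙ ♙ ♙ ♙ ♙
♖ · ♗ ♕ ♔ ♗ ♘ ♖


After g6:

♜ ♞ ♝ ♛ ♚ ♝ ♞ ♜
♟ ♟ ♟ ♟ ♟ ♟ · ♟
· · · · · · ♟ ·
· · · · · · · ·
· · · · · · · ·
♘ · · · · · · ·
♙ ♙ ♙ ♙ ♙ ♙ ♙ ♙
♖ · ♗ ♕ ♔ ♗ ♘ ♖


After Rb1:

♜ ♞ ♝ ♛ ♚ ♝ ♞ ♜
♟ ♟ ♟ ♟ ♟ ♟ · ♟
· · · · · · ♟ ·
· · · · · · · ·
· · · · · · · ·
♘ · · · · · · ·
♙ ♙ ♙ ♙ ♙ ♙ ♙ ♙
· ♖ ♗ ♕ ♔ ♗ ♘ ♖


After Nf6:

♜ ♞ ♝ ♛ ♚ ♝ · ♜
♟ ♟ ♟ ♟ ♟ ♟ · ♟
· · · · · ♞ ♟ ·
· · · · · · · ·
· · · · · · · ·
♘ · · · · · · ·
♙ ♙ ♙ ♙ ♙ ♙ ♙ ♙
· ♖ ♗ ♕ ♔ ♗ ♘ ♖


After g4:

♜ ♞ ♝ ♛ ♚ ♝ · ♜
♟ ♟ ♟ ♟ ♟ ♟ · ♟
· · · · · ♞ ♟ ·
· · · · · · · ·
· · · · · · ♙ ·
♘ · · · · · · ·
♙ ♙ ♙ ♙ ♙ ♙ · ♙
· ♖ ♗ ♕ ♔ ♗ ♘ ♖


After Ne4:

♜ ♞ ♝ ♛ ♚ ♝ · ♜
♟ ♟ ♟ ♟ ♟ ♟ · ♟
· · · · · · ♟ ·
· · · · · · · ·
· · · · ♞ · ♙ ·
♘ · · · · · · ·
♙ ♙ ♙ ♙ ♙ ♙ · ♙
· ♖ ♗ ♕ ♔ ♗ ♘ ♖


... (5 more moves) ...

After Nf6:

♜ ♞ ♝ ♛ ♚ ♝ ♜ ·
· ♟ ♟ ♟ ♟ ♟ · ♟
♟ · · · · ♞ ♟ ·
· · · · · · · ·
· · · · · ♙ ♙ ·
♘ ♙ ♙ · · · · ·
♙ · · ♙ ♙ · · ♙
· ♖ ♗ ♕ ♔ ♗ ♘ ♖


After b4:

♜ ♞ ♝ ♛ ♚ ♝ ♜ ·
· ♟ ♟ ♟ ♟ ♟ · ♟
♟ · · · · ♞ ♟ ·
· · · · · · · ·
· ♙ · · · ♙ ♙ ·
♘ · ♙ · · · · ·
♙ · · ♙ ♙ · · ♙
· ♖ ♗ ♕ ♔ ♗ ♘ ♖



  a b c d e f g h
  ─────────────────
8│♜ ♞ ♝ ♛ ♚ ♝ ♜ ·│8
7│· ♟ ♟ ♟ ♟ ♟ · ♟│7
6│♟ · · · · ♞ ♟ ·│6
5│· · · · · · · ·│5
4│· ♙ · · · ♙ ♙ ·│4
3│♘ · ♙ · · · · ·│3
2│♙ · · ♙ ♙ · · ♙│2
1│· ♖ ♗ ♕ ♔ ♗ ♘ ♖│1
  ─────────────────
  a b c d e f g h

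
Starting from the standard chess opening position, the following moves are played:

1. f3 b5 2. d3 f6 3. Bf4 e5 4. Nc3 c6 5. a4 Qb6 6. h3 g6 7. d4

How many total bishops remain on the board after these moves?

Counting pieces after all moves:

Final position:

  a b c d e f g h
  ─────────────────
8│♜ ♞ ♝ · ♚ ♝ ♞ ♜│8
7│♟ · · ♟ · · · ♟│7
6│· ♛ ♟ · · ♟ ♟ ·│6
5│· ♟ · · ♟ · · ·│5
4│♙ · · ♙ · ♗ · ·│4
3│· · ♘ · · ♙ · ♙│3
2│· ♙ ♙ · ♙ · ♙ ·│2
1│♖ · · ♕ ♔ ♗ ♘ ♖│1
  ─────────────────
  a b c d e f g h


4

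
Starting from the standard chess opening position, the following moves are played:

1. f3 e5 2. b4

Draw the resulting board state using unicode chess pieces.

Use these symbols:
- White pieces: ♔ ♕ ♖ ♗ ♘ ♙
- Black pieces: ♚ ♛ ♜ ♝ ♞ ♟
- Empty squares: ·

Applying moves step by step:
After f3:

♜ ♞ ♝ ♛ ♚ ♝ ♞ ♜
♟ ♟ ♟ ♟ ♟ ♟ ♟ ♟
· · · · · · · ·
· · · · · · · ·
· · · · · · · ·
· · · · · ♙ · ·
♙ ♙ ♙ ♙ ♙ · ♙ ♙
♖ ♘ ♗ ♕ ♔ ♗ ♘ ♖


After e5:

♜ ♞ ♝ ♛ ♚ ♝ ♞ ♜
♟ ♟ ♟ ♟ · ♟ ♟ ♟
· · · · · · · ·
· · · · ♟ · · ·
· · · · · · · ·
· · · · · ♙ · ·
♙ ♙ ♙ ♙ ♙ · ♙ ♙
♖ ♘ ♗ ♕ ♔ ♗ ♘ ♖


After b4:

♜ ♞ ♝ ♛ ♚ ♝ ♞ ♜
♟ ♟ ♟ ♟ · ♟ ♟ ♟
· · · · · · · ·
· · · · ♟ · · ·
· ♙ · · · · · ·
· · · · · ♙ · ·
♙ · ♙ ♙ ♙ · ♙ ♙
♖ ♘ ♗ ♕ ♔ ♗ ♘ ♖



  a b c d e f g h
  ─────────────────
8│♜ ♞ ♝ ♛ ♚ ♝ ♞ ♜│8
7│♟ ♟ ♟ ♟ · ♟ ♟ ♟│7
6│· · · · · · · ·│6
5│· · · · ♟ · · ·│5
4│· ♙ · · · · · ·│4
3│· · · · · ♙ · ·│3
2│♙ · ♙ ♙ ♙ · ♙ ♙│2
1│♖ ♘ ♗ ♕ ♔ ♗ ♘ ♖│1
  ─────────────────
  a b c d e f g h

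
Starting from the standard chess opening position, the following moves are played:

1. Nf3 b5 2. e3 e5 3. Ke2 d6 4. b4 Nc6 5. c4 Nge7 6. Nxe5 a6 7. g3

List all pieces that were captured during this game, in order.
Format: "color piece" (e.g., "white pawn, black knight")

Tracking captures:
  Nxe5: captured black pawn

black pawn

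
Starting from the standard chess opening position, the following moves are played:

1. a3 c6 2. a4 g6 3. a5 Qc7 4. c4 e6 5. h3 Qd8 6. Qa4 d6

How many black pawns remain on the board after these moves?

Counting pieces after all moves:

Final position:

  a b c d e f g h
  ─────────────────
8│♜ ♞ ♝ ♛ ♚ ♝ ♞ ♜│8
7│♟ ♟ · · · ♟ · ♟│7
6│· · ♟ ♟ ♟ · ♟ ·│6
5│♙ · · · · · · ·│5
4│♕ · ♙ · · · · ·│4
3│· · · · · · · ♙│3
2│· ♙ · ♙ ♙ ♙ ♙ ·│2
1│♖ ♘ ♗ · ♔ ♗ ♘ ♖│1
  ─────────────────
  a b c d e f g h


8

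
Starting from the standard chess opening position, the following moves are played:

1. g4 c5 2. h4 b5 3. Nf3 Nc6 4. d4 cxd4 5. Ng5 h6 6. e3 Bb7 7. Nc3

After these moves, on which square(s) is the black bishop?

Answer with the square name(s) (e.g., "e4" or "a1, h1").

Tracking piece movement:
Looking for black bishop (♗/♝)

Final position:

  a b c d e f g h
  ─────────────────
8│♜ · · ♛ ♚ ♝ ♞ ♜│8
7│♟ ♝ · ♟ ♟ ♟ ♟ ·│7
6│· · ♞ · · · · ♟│6
5│· ♟ · · · · ♘ ·│5
4│· · · ♟ · · ♙ ♙│4
3│· · ♘ · ♙ · · ·│3
2│♙ ♙ ♙ · · ♙ · ·│2
1│♖ · ♗ ♕ ♔ ♗ · ♖│1
  ─────────────────
  a b c d e f g h


b7, f8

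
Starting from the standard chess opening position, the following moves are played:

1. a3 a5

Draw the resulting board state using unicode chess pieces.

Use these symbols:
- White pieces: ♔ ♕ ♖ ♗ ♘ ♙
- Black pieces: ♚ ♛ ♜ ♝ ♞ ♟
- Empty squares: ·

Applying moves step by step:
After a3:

♜ ♞ ♝ ♛ ♚ ♝ ♞ ♜
♟ ♟ ♟ ♟ ♟ ♟ ♟ ♟
· · · · · · · ·
· · · · · · · ·
· · · · · · · ·
♙ · · · · · · ·
· ♙ ♙ ♙ ♙ ♙ ♙ ♙
♖ ♘ ♗ ♕ ♔ ♗ ♘ ♖


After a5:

♜ ♞ ♝ ♛ ♚ ♝ ♞ ♜
· ♟ ♟ ♟ ♟ ♟ ♟ ♟
· · · · · · · ·
♟ · · · · · · ·
· · · · · · · ·
♙ · · · · · · ·
· ♙ ♙ ♙ ♙ ♙ ♙ ♙
♖ ♘ ♗ ♕ ♔ ♗ ♘ ♖



  a b c d e f g h
  ─────────────────
8│♜ ♞ ♝ ♛ ♚ ♝ ♞ ♜│8
7│· ♟ ♟ ♟ ♟ ♟ ♟ ♟│7
6│· · · · · · · ·│6
5│♟ · · · · · · ·│5
4│· · · · · · · ·│4
3│♙ · · · · · · ·│3
2│· ♙ ♙ ♙ ♙ ♙ ♙ ♙│2
1│♖ ♘ ♗ ♕ ♔ ♗ ♘ ♖│1
  ─────────────────
  a b c d e f g h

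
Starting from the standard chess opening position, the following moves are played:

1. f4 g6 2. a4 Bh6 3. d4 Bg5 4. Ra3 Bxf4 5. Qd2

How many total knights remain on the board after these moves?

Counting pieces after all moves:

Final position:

  a b c d e f g h
  ─────────────────
8│♜ ♞ ♝ ♛ ♚ · ♞ ♜│8
7│♟ ♟ ♟ ♟ ♟ ♟ · ♟│7
6│· · · · · · ♟ ·│6
5│· · · · · · · ·│5
4│♙ · · ♙ · ♝ · ·│4
3│♖ · · · · · · ·│3
2│· ♙ ♙ ♕ ♙ · ♙ ♙│2
1│· ♘ ♗ · ♔ ♗ ♘ ♖│1
  ─────────────────
  a b c d e f g h


4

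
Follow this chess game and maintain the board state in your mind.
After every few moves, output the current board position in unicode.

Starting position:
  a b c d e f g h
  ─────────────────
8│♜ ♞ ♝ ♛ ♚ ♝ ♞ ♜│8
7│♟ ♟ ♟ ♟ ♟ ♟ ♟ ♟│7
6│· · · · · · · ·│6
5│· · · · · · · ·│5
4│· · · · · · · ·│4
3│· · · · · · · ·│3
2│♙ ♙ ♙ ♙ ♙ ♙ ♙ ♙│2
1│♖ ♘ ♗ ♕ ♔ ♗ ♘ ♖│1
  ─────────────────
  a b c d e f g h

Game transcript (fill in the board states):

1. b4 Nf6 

  a b c d e f g h
  ─────────────────
8│♜ ♞ ♝ ♛ ♚ ♝ · ♜│8
7│♟ ♟ ♟ ♟ ♟ ♟ ♟ ♟│7
6│· · · · · ♞ · ·│6
5│· · · · · · · ·│5
4│· ♙ · · · · · ·│4
3│· · · · · · · ·│3
2│♙ · ♙ ♙ ♙ ♙ ♙ ♙│2
1│♖ ♘ ♗ ♕ ♔ ♗ ♘ ♖│1
  ─────────────────
  a b c d e f g h

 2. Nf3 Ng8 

  a b c d e f g h
  ─────────────────
8│♜ ♞ ♝ ♛ ♚ ♝ ♞ ♜│8
7│♟ ♟ ♟ ♟ ♟ ♟ ♟ ♟│7
6│· · · · · · · ·│6
5│· · · · · · · ·│5
4│· ♙ · · · · · ·│4
3│· · · · · ♘ · ·│3
2│♙ · ♙ ♙ ♙ ♙ ♙ ♙│2
1│♖ ♘ ♗ ♕ ♔ ♗ · ♖│1
  ─────────────────
  a b c d e f g h

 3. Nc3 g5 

  a b c d e f g h
  ─────────────────
8│♜ ♞ ♝ ♛ ♚ ♝ ♞ ♜│8
7│♟ ♟ ♟ ♟ ♟ ♟ · ♟│7
6│· · · · · · · ·│6
5│· · · · · · ♟ ·│5
4│· ♙ · · · · · ·│4
3│· · ♘ · · ♘ · ·│3
2│♙ · ♙ ♙ ♙ ♙ ♙ ♙│2
1│♖ · ♗ ♕ ♔ ♗ · ♖│1
  ─────────────────
  a b c d e f g h

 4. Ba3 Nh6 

  a b c d e f g h
  ─────────────────
8│♜ ♞ ♝ ♛ ♚ ♝ · ♜│8
7│♟ ♟ ♟ ♟ ♟ ♟ · ♟│7
6│· · · · · · · ♞│6
5│· · · · · · ♟ ·│5
4│· ♙ · · · · · ·│4
3│♗ · ♘ · · ♘ · ·│3
2│♙ · ♙ ♙ ♙ ♙ ♙ ♙│2
1│♖ · · ♕ ♔ ♗ · ♖│1
  ─────────────────
  a b c d e f g h



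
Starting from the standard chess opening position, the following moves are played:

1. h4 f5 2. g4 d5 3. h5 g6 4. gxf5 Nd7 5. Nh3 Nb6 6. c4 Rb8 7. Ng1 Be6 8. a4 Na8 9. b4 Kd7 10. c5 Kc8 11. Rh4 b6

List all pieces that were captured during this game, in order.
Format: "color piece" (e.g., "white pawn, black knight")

Tracking captures:
  gxf5: captured black pawn

black pawn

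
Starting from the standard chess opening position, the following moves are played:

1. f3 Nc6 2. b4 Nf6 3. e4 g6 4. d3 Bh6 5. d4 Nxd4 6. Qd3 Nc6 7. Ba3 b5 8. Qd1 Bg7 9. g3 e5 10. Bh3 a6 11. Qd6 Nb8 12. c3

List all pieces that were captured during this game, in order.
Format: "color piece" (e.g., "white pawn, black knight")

Tracking captures:
  Nxd4: captured white pawn

white pawn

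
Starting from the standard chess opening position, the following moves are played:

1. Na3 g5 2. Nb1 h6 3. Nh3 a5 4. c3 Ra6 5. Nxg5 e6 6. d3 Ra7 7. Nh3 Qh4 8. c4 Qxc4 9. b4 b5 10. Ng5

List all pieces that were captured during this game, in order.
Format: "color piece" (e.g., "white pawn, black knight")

Tracking captures:
  Nxg5: captured black pawn
  Qxc4: captured white pawn

black pawn, white pawn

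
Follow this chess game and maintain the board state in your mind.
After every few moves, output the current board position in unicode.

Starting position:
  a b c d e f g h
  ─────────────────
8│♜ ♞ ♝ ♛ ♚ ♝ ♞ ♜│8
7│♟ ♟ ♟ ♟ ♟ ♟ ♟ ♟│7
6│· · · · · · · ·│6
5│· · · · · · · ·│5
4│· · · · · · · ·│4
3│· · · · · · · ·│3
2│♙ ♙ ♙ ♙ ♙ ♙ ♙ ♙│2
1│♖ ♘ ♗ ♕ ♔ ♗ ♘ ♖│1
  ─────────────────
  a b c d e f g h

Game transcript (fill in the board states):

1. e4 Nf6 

  a b c d e f g h
  ─────────────────
8│♜ ♞ ♝ ♛ ♚ ♝ · ♜│8
7│♟ ♟ ♟ ♟ ♟ ♟ ♟ ♟│7
6│· · · · · ♞ · ·│6
5│· · · · · · · ·│5
4│· · · · ♙ · · ·│4
3│· · · · · · · ·│3
2│♙ ♙ ♙ ♙ · ♙ ♙ ♙│2
1│♖ ♘ ♗ ♕ ♔ ♗ ♘ ♖│1
  ─────────────────
  a b c d e f g h

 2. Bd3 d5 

  a b c d e f g h
  ─────────────────
8│♜ ♞ ♝ ♛ ♚ ♝ · ♜│8
7│♟ ♟ ♟ · ♟ ♟ ♟ ♟│7
6│· · · · · ♞ · ·│6
5│· · · ♟ · · · ·│5
4│· · · · ♙ · · ·│4
3│· · · ♗ · · · ·│3
2│♙ ♙ ♙ ♙ · ♙ ♙ ♙│2
1│♖ ♘ ♗ ♕ ♔ · ♘ ♖│1
  ─────────────────
  a b c d e f g h

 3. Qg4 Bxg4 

  a b c d e f g h
  ─────────────────
8│♜ ♞ · ♛ ♚ ♝ · ♜│8
7│♟ ♟ ♟ · ♟ ♟ ♟ ♟│7
6│· · · · · ♞ · ·│6
5│· · · ♟ · · · ·│5
4│· · · · ♙ · ♝ ·│4
3│· · · ♗ · · · ·│3
2│♙ ♙ ♙ ♙ · ♙ ♙ ♙│2
1│♖ ♘ ♗ · ♔ · ♘ ♖│1
  ─────────────────
  a b c d e f g h

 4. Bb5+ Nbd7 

  a b c d e f g h
  ─────────────────
8│♜ · · ♛ ♚ ♝ · ♜│8
7│♟ ♟ ♟ ♞ ♟ ♟ ♟ ♟│7
6│· · · · · ♞ · ·│6
5│· ♗ · ♟ · · · ·│5
4│· · · · ♙ · ♝ ·│4
3│· · · · · · · ·│3
2│♙ ♙ ♙ ♙ · ♙ ♙ ♙│2
1│♖ ♘ ♗ · ♔ · ♘ ♖│1
  ─────────────────
  a b c d e f g h



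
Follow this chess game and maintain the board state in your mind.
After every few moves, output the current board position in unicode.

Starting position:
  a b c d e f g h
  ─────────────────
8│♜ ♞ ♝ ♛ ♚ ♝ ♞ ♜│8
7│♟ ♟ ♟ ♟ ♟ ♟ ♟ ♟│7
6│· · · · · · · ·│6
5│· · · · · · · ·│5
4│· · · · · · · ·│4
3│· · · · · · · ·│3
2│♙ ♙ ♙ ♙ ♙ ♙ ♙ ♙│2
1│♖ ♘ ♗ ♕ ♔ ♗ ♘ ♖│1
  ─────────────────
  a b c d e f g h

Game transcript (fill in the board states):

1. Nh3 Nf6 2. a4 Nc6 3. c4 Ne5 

  a b c d e f g h
  ─────────────────
8│♜ · ♝ ♛ ♚ ♝ · ♜│8
7│♟ ♟ ♟ ♟ ♟ ♟ ♟ ♟│7
6│· · · · · ♞ · ·│6
5│· · · · ♞ · · ·│5
4│♙ · ♙ · · · · ·│4
3│· · · · · · · ♘│3
2│· ♙ · ♙ ♙ ♙ ♙ ♙│2
1│♖ ♘ ♗ ♕ ♔ ♗ · ♖│1
  ─────────────────
  a b c d e f g h

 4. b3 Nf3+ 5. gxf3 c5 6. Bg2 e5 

  a b c d e f g h
  ─────────────────
8│♜ · ♝ ♛ ♚ ♝ · ♜│8
7│♟ ♟ · ♟ · ♟ ♟ ♟│7
6│· · · · · ♞ · ·│6
5│· · ♟ · ♟ · · ·│5
4│♙ · ♙ · · · · ·│4
3│· ♙ · · · ♙ · ♘│3
2│· · · ♙ ♙ ♙ ♗ ♙│2
1│♖ ♘ ♗ ♕ ♔ · · ♖│1
  ─────────────────
  a b c d e f g h

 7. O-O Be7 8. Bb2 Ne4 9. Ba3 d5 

  a b c d e f g h
  ─────────────────
8│♜ · ♝ ♛ ♚ · · ♜│8
7│♟ ♟ · · ♝ ♟ ♟ ♟│7
6│· · · · · · · ·│6
5│· · ♟ ♟ ♟ · · ·│5
4│♙ · ♙ · ♞ · · ·│4
3│♗ ♙ · · · ♙ · ♘│3
2│· · · ♙ ♙ ♙ ♗ ♙│2
1│♖ ♘ · ♕ · ♖ ♔ ·│1
  ─────────────────
  a b c d e f g h

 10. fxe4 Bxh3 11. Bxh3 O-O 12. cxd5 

  a b c d e f g h
  ─────────────────
8│♜ · · ♛ · ♜ ♚ ·│8
7│♟ ♟ · · ♝ ♟ ♟ ♟│7
6│· · · · · · · ·│6
5│· · ♟ ♙ ♟ · · ·│5
4│♙ · · · ♙ · · ·│4
3│♗ ♙ · · · · · ♗│3
2│· · · ♙ ♙ ♙ · ♙│2
1│♖ ♘ · ♕ · ♖ ♔ ·│1
  ─────────────────
  a b c d e f g h
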